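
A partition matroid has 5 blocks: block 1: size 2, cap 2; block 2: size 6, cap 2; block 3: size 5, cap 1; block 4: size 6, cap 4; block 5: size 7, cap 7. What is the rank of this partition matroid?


Rank of a partition matroid = sum of min(|Si|, ci) for each block.
= min(2,2) + min(6,2) + min(5,1) + min(6,4) + min(7,7)
= 2 + 2 + 1 + 4 + 7
= 16.

16


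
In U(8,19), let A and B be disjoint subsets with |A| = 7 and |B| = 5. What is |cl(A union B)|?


|A union B| = 7 + 5 = 12 (disjoint).
In U(8,19), cl(S) = S if |S| < 8, else cl(S) = E.
Since 12 >= 8, cl(A union B) = E.
|cl(A union B)| = 19.

19


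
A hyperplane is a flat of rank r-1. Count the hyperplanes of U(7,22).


Hyperplanes of U(7,22) are flats of rank 6.
In a uniform matroid, these are exactly the (6)-element subsets.
Count = (22 choose 6) = 74613.

74613


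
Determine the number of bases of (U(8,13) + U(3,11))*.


(M1+M2)* = M1* + M2*.
M1* = U(5,13), bases: C(13,5) = 1287.
M2* = U(8,11), bases: C(11,8) = 165.
|B(M*)| = 1287 * 165 = 212355.

212355


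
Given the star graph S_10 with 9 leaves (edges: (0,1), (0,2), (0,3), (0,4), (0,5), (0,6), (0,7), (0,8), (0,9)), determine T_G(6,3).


A star on 10 vertices is a tree with 9 edges.
T(x,y) = x^(9) for any tree.
T(6,3) = 6^9 = 10077696.

10077696


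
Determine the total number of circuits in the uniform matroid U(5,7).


In U(5,7), circuits are the (6)-element subsets.
Any set of 6 elements is dependent, and removing any one element gives
an independent set of size 5, so it is a minimal dependent set.
Number of circuits = C(7,6) = 7! / (6! * 1!) = 7.

7


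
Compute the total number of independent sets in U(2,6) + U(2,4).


For a direct sum, |I(M1+M2)| = |I(M1)| * |I(M2)|.
|I(U(2,6))| = sum C(6,k) for k=0..2 = 22.
|I(U(2,4))| = sum C(4,k) for k=0..2 = 11.
Total = 22 * 11 = 242.

242


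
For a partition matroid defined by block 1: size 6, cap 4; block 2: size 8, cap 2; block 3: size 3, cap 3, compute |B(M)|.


A basis picks exactly ci elements from block i.
Number of bases = product of C(|Si|, ci).
= C(6,4) * C(8,2) * C(3,3)
= 15 * 28 * 1
= 420.

420


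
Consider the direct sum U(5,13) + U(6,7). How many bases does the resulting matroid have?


Bases of a direct sum M1 + M2: |B| = |B(M1)| * |B(M2)|.
|B(U(5,13))| = C(13,5) = 1287.
|B(U(6,7))| = C(7,6) = 7.
Total bases = 1287 * 7 = 9009.

9009


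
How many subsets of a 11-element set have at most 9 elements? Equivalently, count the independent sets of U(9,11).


Independent sets of U(9,11) are all subsets of size <= 9.
Count = C(11,0) + C(11,1) + C(11,2) + C(11,3) + C(11,4) + C(11,5) + C(11,6) + C(11,7) + C(11,8) + C(11,9)
     = 1 + 11 + 55 + 165 + 330 + 462 + 462 + 330 + 165 + 55
     = 2036.

2036


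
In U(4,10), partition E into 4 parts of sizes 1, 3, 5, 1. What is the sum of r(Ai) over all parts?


r(Ai) = min(|Ai|, 4) for each part.
Sum = min(1,4) + min(3,4) + min(5,4) + min(1,4)
    = 1 + 3 + 4 + 1
    = 9.

9


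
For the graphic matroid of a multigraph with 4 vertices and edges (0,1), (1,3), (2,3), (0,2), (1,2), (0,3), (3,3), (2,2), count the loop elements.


In a graphic matroid, a loop is a self-loop edge (u,u) with rank 0.
Examining all 8 edges for self-loops...
Self-loops found: (3,3), (2,2)
Number of loops = 2.

2


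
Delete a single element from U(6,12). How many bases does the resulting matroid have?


Deleting e from U(6,12) gives U(6,11) since n > r.
Bases of U(6,11) = C(11,6) = 462.

462


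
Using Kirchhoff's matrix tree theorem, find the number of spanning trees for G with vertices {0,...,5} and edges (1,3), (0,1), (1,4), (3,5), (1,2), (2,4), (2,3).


By Kirchhoff's matrix tree theorem, the number of spanning trees equals
the determinant of any cofactor of the Laplacian matrix L.
G has 6 vertices and 7 edges.
Computing the (5 x 5) cofactor determinant gives 8.

8


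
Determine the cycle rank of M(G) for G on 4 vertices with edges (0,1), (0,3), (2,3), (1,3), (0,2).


Cycle rank (nullity) = |E| - r(M) = |E| - (|V| - c).
|E| = 5, |V| = 4, c = 1.
Nullity = 5 - (4 - 1) = 5 - 3 = 2.

2


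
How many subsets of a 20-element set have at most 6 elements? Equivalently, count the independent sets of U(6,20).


Independent sets of U(6,20) are all subsets of size <= 6.
Count = C(20,0) + C(20,1) + C(20,2) + C(20,3) + C(20,4) + C(20,5) + C(20,6)
     = 1 + 20 + 190 + 1140 + 4845 + 15504 + 38760
     = 60460.

60460


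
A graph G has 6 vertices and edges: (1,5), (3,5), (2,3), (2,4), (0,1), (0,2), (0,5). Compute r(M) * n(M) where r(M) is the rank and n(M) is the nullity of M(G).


r(M) = |V| - c = 6 - 1 = 5.
nullity = |E| - r(M) = 7 - 5 = 2.
Product = 5 * 2 = 10.

10


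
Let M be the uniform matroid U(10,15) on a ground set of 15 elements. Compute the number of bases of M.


Bases of U(10,15) are all 10-element subsets of the 15-element ground set.
Number of bases = C(15,10).
C(15,10) = 3003.

3003


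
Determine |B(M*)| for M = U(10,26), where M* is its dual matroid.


The dual of U(r,n) is U(n-r, n) = U(16,26).
Bases of U(16,26) are all (16)-element subsets.
|B(M*)| = C(26,16) = 5311735.

5311735


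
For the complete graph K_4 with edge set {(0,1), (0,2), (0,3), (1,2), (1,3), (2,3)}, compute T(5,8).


T(K_4; x,y) = x^3 + 3x^2 + 4xy + 2x + y^3 + 3y^2 + 2y.
Substituting x=5, y=8:
= 125 + 75 + 160 + 10 + 512 + 192 + 16
= 1090.

1090


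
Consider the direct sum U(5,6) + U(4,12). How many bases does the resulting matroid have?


Bases of a direct sum M1 + M2: |B| = |B(M1)| * |B(M2)|.
|B(U(5,6))| = C(6,5) = 6.
|B(U(4,12))| = C(12,4) = 495.
Total bases = 6 * 495 = 2970.

2970


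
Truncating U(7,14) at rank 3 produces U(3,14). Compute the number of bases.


Truncating U(7,14) to rank 3 gives U(3,14).
Bases of U(3,14) are all 3-element subsets of 14 elements.
Number of bases = C(14,3) = 14! / (3! * 11!) = 364.

364


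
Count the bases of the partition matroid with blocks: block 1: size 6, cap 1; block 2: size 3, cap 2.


A basis picks exactly ci elements from block i.
Number of bases = product of C(|Si|, ci).
= C(6,1) * C(3,2)
= 6 * 3
= 18.

18


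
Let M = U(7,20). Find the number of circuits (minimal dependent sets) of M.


In U(7,20), circuits are the (8)-element subsets.
Any set of 8 elements is dependent, and removing any one element gives
an independent set of size 7, so it is a minimal dependent set.
Number of circuits = C(20,8) = 20! / (8! * 12!) = 125970.

125970


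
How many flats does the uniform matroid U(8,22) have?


Flats of U(8,22): every subset of size < 8 is a flat, plus E itself.
Count = (22 choose 0) + (22 choose 1) + (22 choose 2) + (22 choose 3) + (22 choose 4) + (22 choose 5) + (22 choose 6) + (22 choose 7) + 1
     = 1 + 22 + 231 + 1540 + 7315 + 26334 + 74613 + 170544 + 1
     = 280601.

280601


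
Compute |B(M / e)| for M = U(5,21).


Contracting e from U(5,21) gives U(4,20).
Bases of U(4,20) = C(20,4) = (20 * 19 * 18 * 17) / (1 * 2 * 3 * 4) = 4845.

4845


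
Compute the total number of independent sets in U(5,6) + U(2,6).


For a direct sum, |I(M1+M2)| = |I(M1)| * |I(M2)|.
|I(U(5,6))| = sum C(6,k) for k=0..5 = 63.
|I(U(2,6))| = sum C(6,k) for k=0..2 = 22.
Total = 63 * 22 = 1386.

1386


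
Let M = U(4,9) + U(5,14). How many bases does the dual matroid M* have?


(M1+M2)* = M1* + M2*.
M1* = U(5,9), bases: C(9,5) = 126.
M2* = U(9,14), bases: C(14,9) = 2002.
|B(M*)| = 126 * 2002 = 252252.

252252


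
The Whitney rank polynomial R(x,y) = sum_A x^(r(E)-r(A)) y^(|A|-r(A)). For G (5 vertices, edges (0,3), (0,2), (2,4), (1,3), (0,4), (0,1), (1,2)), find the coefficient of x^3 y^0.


R(x,y) = sum over A in 2^E of x^(r(E)-r(A)) * y^(|A|-r(A)).
G has 5 vertices, 7 edges. r(E) = 4.
Enumerate all 2^7 = 128 subsets.
Count subsets with r(E)-r(A)=3 and |A|-r(A)=0: 7.

7


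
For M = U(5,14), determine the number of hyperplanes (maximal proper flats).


Hyperplanes of U(5,14) are flats of rank 4.
In a uniform matroid, these are exactly the (4)-element subsets.
Count = (14 choose 4) = 1001.

1001


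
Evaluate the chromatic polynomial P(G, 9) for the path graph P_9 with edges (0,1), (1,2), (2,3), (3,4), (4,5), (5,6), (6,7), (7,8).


P(P_9, k) = k * (k-1)^(8).
P(9) = 9 * 8^8 = 9 * 16777216 = 150994944.

150994944


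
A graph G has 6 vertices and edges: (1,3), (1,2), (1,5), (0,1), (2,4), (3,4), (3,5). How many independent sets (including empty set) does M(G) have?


An independent set in a graphic matroid is an acyclic edge subset.
G has 6 vertices and 7 edges.
Enumerate all 2^7 = 128 subsets, checking for acyclicity.
Total independent sets = 104.

104


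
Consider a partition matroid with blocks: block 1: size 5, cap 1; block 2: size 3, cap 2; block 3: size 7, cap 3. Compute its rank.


Rank of a partition matroid = sum of min(|Si|, ci) for each block.
= min(5,1) + min(3,2) + min(7,3)
= 1 + 2 + 3
= 6.

6


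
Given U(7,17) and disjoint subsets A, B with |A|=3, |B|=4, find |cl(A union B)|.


|A union B| = 3 + 4 = 7 (disjoint).
In U(7,17), cl(S) = S if |S| < 7, else cl(S) = E.
Since 7 >= 7, cl(A union B) = E.
|cl(A union B)| = 17.

17


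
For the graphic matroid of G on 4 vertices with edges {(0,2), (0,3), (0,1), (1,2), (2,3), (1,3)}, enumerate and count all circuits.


A circuit in a graphic matroid = edge set of a simple cycle.
G has 4 vertices and 6 edges.
Enumerating all minimal edge subsets forming cycles...
Total circuits found: 7.

7


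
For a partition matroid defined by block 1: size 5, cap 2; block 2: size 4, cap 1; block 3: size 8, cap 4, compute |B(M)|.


A basis picks exactly ci elements from block i.
Number of bases = product of C(|Si|, ci).
= C(5,2) * C(4,1) * C(8,4)
= 10 * 4 * 70
= 2800.

2800


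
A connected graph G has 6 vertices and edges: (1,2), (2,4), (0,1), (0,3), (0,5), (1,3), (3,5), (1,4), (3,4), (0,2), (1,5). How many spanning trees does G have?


By Kirchhoff's matrix tree theorem, the number of spanning trees equals
the determinant of any cofactor of the Laplacian matrix L.
G has 6 vertices and 11 edges.
Computing the (5 x 5) cofactor determinant gives 209.

209


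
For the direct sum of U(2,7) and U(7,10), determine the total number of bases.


Bases of a direct sum M1 + M2: |B| = |B(M1)| * |B(M2)|.
|B(U(2,7))| = C(7,2) = 21.
|B(U(7,10))| = C(10,7) = 120.
Total bases = 21 * 120 = 2520.

2520


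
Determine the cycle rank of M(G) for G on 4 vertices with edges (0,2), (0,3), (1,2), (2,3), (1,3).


Cycle rank (nullity) = |E| - r(M) = |E| - (|V| - c).
|E| = 5, |V| = 4, c = 1.
Nullity = 5 - (4 - 1) = 5 - 3 = 2.

2


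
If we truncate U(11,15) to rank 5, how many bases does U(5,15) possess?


Truncating U(11,15) to rank 5 gives U(5,15).
Bases of U(5,15) are all 5-element subsets of 15 elements.
Number of bases = C(15,5) = 3003.

3003


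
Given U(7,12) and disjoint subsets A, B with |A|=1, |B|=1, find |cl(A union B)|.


|A union B| = 1 + 1 = 2 (disjoint).
In U(7,12), cl(S) = S if |S| < 7, else cl(S) = E.
Since 2 < 7, cl(A union B) = A union B.
|cl(A union B)| = 2.

2


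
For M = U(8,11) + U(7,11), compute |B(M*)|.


(M1+M2)* = M1* + M2*.
M1* = U(3,11), bases: C(11,3) = 165.
M2* = U(4,11), bases: C(11,4) = 330.
|B(M*)| = 165 * 330 = 54450.

54450


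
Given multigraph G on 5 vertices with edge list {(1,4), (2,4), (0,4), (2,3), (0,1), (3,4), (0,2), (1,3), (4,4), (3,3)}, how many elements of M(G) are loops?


In a graphic matroid, a loop is a self-loop edge (u,u) with rank 0.
Examining all 10 edges for self-loops...
Self-loops found: (4,4), (3,3)
Number of loops = 2.

2


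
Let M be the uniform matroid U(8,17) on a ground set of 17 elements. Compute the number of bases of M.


Bases of U(8,17) are all 8-element subsets of the 17-element ground set.
Number of bases = C(17,8).
C(17,8) = 24310.

24310


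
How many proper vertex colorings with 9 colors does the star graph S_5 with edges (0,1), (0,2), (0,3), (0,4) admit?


P(tree, k) = k * (k-1)^(4) for any tree on 5 vertices.
P(9) = 9 * 8^4 = 9 * 4096 = 36864.

36864


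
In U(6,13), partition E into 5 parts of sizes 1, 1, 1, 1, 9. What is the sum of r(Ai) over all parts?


r(Ai) = min(|Ai|, 6) for each part.
Sum = min(1,6) + min(1,6) + min(1,6) + min(1,6) + min(9,6)
    = 1 + 1 + 1 + 1 + 6
    = 10.

10


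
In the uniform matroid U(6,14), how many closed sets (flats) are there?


Flats of U(6,14): every subset of size < 6 is a flat, plus E itself.
Count = C(14,0) + C(14,1) + C(14,2) + C(14,3) + C(14,4) + C(14,5) + 1
     = 1 + 14 + 91 + 364 + 1001 + 2002 + 1
     = 3474.

3474


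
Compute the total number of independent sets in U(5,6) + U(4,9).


For a direct sum, |I(M1+M2)| = |I(M1)| * |I(M2)|.
|I(U(5,6))| = sum C(6,k) for k=0..5 = 63.
|I(U(4,9))| = sum C(9,k) for k=0..4 = 256.
Total = 63 * 256 = 16128.

16128


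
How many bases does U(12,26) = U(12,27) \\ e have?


Deleting e from U(12,27) gives U(12,26) since n > r.
Bases of U(12,26) = (26 choose 12) = 9657700.

9657700


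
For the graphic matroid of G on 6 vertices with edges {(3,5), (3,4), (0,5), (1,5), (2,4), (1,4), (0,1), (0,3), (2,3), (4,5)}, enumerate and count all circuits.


A circuit in a graphic matroid = edge set of a simple cycle.
G has 6 vertices and 10 edges.
Enumerating all minimal edge subsets forming cycles...
Total circuits found: 21.

21


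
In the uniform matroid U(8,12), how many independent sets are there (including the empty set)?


Independent sets of U(8,12) are all subsets of size <= 8.
Count = (12 choose 0) + (12 choose 1) + (12 choose 2) + (12 choose 3) + (12 choose 4) + (12 choose 5) + (12 choose 6) + (12 choose 7) + (12 choose 8)
     = 1 + 12 + 66 + 220 + 495 + 792 + 924 + 792 + 495
     = 3797.

3797


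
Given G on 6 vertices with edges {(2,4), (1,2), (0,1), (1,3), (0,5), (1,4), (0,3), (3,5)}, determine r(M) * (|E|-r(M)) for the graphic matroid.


r(M) = |V| - c = 6 - 1 = 5.
nullity = |E| - r(M) = 8 - 5 = 3.
Product = 5 * 3 = 15.

15


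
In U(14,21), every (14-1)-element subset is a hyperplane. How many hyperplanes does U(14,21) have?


Hyperplanes of U(14,21) are flats of rank 13.
In a uniform matroid, these are exactly the (13)-element subsets.
Count = (21 choose 13) = 203490.

203490


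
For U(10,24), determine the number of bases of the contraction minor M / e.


Contracting e from U(10,24) gives U(9,23).
Bases of U(9,23) = C(23,9) = 817190.

817190


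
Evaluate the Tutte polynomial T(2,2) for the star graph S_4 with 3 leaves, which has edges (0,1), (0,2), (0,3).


A star on 4 vertices is a tree with 3 edges.
T(x,y) = x^(3) for any tree.
T(2,2) = 2^3 = 8.

8


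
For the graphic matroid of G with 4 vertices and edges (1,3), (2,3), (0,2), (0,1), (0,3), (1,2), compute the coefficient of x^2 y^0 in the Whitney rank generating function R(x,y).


R(x,y) = sum over A in 2^E of x^(r(E)-r(A)) * y^(|A|-r(A)).
G has 4 vertices, 6 edges. r(E) = 3.
Enumerate all 2^6 = 64 subsets.
Count subsets with r(E)-r(A)=2 and |A|-r(A)=0: 6.

6


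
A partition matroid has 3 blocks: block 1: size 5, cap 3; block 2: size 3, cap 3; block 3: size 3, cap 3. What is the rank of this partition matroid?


Rank of a partition matroid = sum of min(|Si|, ci) for each block.
= min(5,3) + min(3,3) + min(3,3)
= 3 + 3 + 3
= 9.

9


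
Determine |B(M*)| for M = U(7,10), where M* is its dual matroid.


The dual of U(r,n) is U(n-r, n) = U(3,10).
Bases of U(3,10) are all (3)-element subsets.
|B(M*)| = (10 choose 3) = 120.

120


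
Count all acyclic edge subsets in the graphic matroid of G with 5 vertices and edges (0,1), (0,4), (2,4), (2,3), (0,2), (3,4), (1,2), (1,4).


An independent set in a graphic matroid is an acyclic edge subset.
G has 5 vertices and 8 edges.
Enumerate all 2^8 = 256 subsets, checking for acyclicity.
Total independent sets = 128.

128


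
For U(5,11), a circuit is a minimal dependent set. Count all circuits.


In U(5,11), circuits are the (6)-element subsets.
Any set of 6 elements is dependent, and removing any one element gives
an independent set of size 5, so it is a minimal dependent set.
Number of circuits = C(11,6) = 462.

462


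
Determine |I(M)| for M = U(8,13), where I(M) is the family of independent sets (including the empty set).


Independent sets of U(8,13) are all subsets of size <= 8.
Count = C(13,0) + C(13,1) + C(13,2) + C(13,3) + C(13,4) + C(13,5) + C(13,6) + C(13,7) + C(13,8)
     = 1 + 13 + 78 + 286 + 715 + 1287 + 1716 + 1716 + 1287
     = 7099.

7099


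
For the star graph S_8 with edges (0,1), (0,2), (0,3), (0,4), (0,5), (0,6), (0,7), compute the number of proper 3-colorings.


P(tree, k) = k * (k-1)^(7) for any tree on 8 vertices.
P(3) = 3 * 2^7 = 3 * 128 = 384.

384


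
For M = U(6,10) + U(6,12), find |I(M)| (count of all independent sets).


For a direct sum, |I(M1+M2)| = |I(M1)| * |I(M2)|.
|I(U(6,10))| = sum C(10,k) for k=0..6 = 848.
|I(U(6,12))| = sum C(12,k) for k=0..6 = 2510.
Total = 848 * 2510 = 2128480.

2128480


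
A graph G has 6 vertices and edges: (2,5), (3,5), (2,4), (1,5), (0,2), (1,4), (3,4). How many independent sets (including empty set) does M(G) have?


An independent set in a graphic matroid is an acyclic edge subset.
G has 6 vertices and 7 edges.
Enumerate all 2^7 = 128 subsets, checking for acyclicity.
Total independent sets = 108.

108


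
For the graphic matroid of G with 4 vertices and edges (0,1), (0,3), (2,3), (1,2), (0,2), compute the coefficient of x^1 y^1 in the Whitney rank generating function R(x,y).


R(x,y) = sum over A in 2^E of x^(r(E)-r(A)) * y^(|A|-r(A)).
G has 4 vertices, 5 edges. r(E) = 3.
Enumerate all 2^5 = 32 subsets.
Count subsets with r(E)-r(A)=1 and |A|-r(A)=1: 2.

2


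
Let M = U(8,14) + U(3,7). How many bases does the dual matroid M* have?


(M1+M2)* = M1* + M2*.
M1* = U(6,14), bases: C(14,6) = 3003.
M2* = U(4,7), bases: C(7,4) = 35.
|B(M*)| = 3003 * 35 = 105105.

105105


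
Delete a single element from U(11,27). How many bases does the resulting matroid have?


Deleting e from U(11,27) gives U(11,26) since n > r.
Bases of U(11,26) = C(26,11) = 7726160.

7726160


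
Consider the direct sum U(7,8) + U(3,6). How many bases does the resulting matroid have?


Bases of a direct sum M1 + M2: |B| = |B(M1)| * |B(M2)|.
|B(U(7,8))| = C(8,7) = 8.
|B(U(3,6))| = C(6,3) = 20.
Total bases = 8 * 20 = 160.

160


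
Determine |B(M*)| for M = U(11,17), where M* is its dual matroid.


The dual of U(r,n) is U(n-r, n) = U(6,17).
Bases of U(6,17) are all (6)-element subsets.
|B(M*)| = C(17,6) = 12376.

12376


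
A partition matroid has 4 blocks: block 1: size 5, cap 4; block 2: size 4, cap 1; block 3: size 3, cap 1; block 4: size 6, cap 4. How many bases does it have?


A basis picks exactly ci elements from block i.
Number of bases = product of C(|Si|, ci).
= C(5,4) * C(4,1) * C(3,1) * C(6,4)
= 5 * 4 * 3 * 15
= 900.

900


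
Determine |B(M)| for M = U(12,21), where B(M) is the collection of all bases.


Bases of U(12,21) are all 12-element subsets of the 21-element ground set.
Number of bases = C(21,12).
(21 choose 12) = 293930.

293930


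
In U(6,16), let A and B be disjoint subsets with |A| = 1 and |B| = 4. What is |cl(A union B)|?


|A union B| = 1 + 4 = 5 (disjoint).
In U(6,16), cl(S) = S if |S| < 6, else cl(S) = E.
Since 5 < 6, cl(A union B) = A union B.
|cl(A union B)| = 5.

5


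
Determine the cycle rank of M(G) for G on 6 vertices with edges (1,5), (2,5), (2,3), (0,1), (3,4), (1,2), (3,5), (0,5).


Cycle rank (nullity) = |E| - r(M) = |E| - (|V| - c).
|E| = 8, |V| = 6, c = 1.
Nullity = 8 - (6 - 1) = 8 - 5 = 3.

3


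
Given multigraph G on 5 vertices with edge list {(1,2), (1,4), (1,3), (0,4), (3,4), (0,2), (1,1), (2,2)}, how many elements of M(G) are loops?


In a graphic matroid, a loop is a self-loop edge (u,u) with rank 0.
Examining all 8 edges for self-loops...
Self-loops found: (1,1), (2,2)
Number of loops = 2.

2


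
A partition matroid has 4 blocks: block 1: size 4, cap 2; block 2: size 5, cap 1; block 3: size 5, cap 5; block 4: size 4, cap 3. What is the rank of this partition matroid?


Rank of a partition matroid = sum of min(|Si|, ci) for each block.
= min(4,2) + min(5,1) + min(5,5) + min(4,3)
= 2 + 1 + 5 + 3
= 11.

11


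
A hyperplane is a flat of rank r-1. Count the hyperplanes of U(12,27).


Hyperplanes of U(12,27) are flats of rank 11.
In a uniform matroid, these are exactly the (11)-element subsets.
Count = C(27,11) = 27! / (11! * 16!) = 13037895.

13037895


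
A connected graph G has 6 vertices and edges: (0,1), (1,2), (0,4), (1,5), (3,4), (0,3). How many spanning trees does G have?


By Kirchhoff's matrix tree theorem, the number of spanning trees equals
the determinant of any cofactor of the Laplacian matrix L.
G has 6 vertices and 6 edges.
Computing the (5 x 5) cofactor determinant gives 3.

3


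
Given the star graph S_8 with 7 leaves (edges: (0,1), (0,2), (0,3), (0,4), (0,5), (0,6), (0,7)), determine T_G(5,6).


A star on 8 vertices is a tree with 7 edges.
T(x,y) = x^(7) for any tree.
T(5,6) = 5^7 = 78125.

78125


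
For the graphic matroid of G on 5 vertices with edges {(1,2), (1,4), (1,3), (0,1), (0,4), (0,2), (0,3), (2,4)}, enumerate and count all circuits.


A circuit in a graphic matroid = edge set of a simple cycle.
G has 5 vertices and 8 edges.
Enumerating all minimal edge subsets forming cycles...
Total circuits found: 12.

12


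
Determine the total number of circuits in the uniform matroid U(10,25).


In U(10,25), circuits are the (11)-element subsets.
Any set of 11 elements is dependent, and removing any one element gives
an independent set of size 10, so it is a minimal dependent set.
Number of circuits = C(25,11) = 4457400.

4457400


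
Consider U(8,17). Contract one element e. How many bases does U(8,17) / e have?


Contracting e from U(8,17) gives U(7,16).
Bases of U(7,16) = C(16,7) = 16! / (7! * 9!) = 11440.

11440


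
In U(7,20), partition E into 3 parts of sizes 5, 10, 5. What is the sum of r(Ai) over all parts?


r(Ai) = min(|Ai|, 7) for each part.
Sum = min(5,7) + min(10,7) + min(5,7)
    = 5 + 7 + 5
    = 17.

17


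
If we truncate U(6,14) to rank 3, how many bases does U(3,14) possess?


Truncating U(6,14) to rank 3 gives U(3,14).
Bases of U(3,14) are all 3-element subsets of 14 elements.
Number of bases = (14 choose 3) = 364.

364


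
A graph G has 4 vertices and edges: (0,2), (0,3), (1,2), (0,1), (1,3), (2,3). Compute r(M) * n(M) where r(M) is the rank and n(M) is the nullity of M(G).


r(M) = |V| - c = 4 - 1 = 3.
nullity = |E| - r(M) = 6 - 3 = 3.
Product = 3 * 3 = 9.

9


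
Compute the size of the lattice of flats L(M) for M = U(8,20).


Flats of U(8,20): every subset of size < 8 is a flat, plus E itself.
Count = (20 choose 0) + (20 choose 1) + (20 choose 2) + (20 choose 3) + (20 choose 4) + (20 choose 5) + (20 choose 6) + (20 choose 7) + 1
     = 1 + 20 + 190 + 1140 + 4845 + 15504 + 38760 + 77520 + 1
     = 137981.

137981


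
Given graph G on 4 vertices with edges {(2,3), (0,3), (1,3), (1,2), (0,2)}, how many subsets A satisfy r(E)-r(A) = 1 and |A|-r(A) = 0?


R(x,y) = sum over A in 2^E of x^(r(E)-r(A)) * y^(|A|-r(A)).
G has 4 vertices, 5 edges. r(E) = 3.
Enumerate all 2^5 = 32 subsets.
Count subsets with r(E)-r(A)=1 and |A|-r(A)=0: 10.

10


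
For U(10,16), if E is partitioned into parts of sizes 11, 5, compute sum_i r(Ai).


r(Ai) = min(|Ai|, 10) for each part.
Sum = min(11,10) + min(5,10)
    = 10 + 5
    = 15.

15


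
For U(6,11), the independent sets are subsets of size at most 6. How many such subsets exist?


Independent sets of U(6,11) are all subsets of size <= 6.
Count = (11 choose 0) + (11 choose 1) + (11 choose 2) + (11 choose 3) + (11 choose 4) + (11 choose 5) + (11 choose 6)
     = 1 + 11 + 55 + 165 + 330 + 462 + 462
     = 1486.

1486


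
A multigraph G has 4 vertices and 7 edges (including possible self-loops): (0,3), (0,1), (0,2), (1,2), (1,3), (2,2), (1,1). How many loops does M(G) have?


In a graphic matroid, a loop is a self-loop edge (u,u) with rank 0.
Examining all 7 edges for self-loops...
Self-loops found: (2,2), (1,1)
Number of loops = 2.

2


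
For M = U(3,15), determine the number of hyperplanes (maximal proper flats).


Hyperplanes of U(3,15) are flats of rank 2.
In a uniform matroid, these are exactly the (2)-element subsets.
Count = C(15,2) = (15 * 14) / (1 * 2) = 105.

105


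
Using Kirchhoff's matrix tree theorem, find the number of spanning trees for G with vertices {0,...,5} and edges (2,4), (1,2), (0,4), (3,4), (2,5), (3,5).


By Kirchhoff's matrix tree theorem, the number of spanning trees equals
the determinant of any cofactor of the Laplacian matrix L.
G has 6 vertices and 6 edges.
Computing the (5 x 5) cofactor determinant gives 4.

4


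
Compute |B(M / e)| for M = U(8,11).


Contracting e from U(8,11) gives U(7,10).
Bases of U(7,10) = (10 choose 7) = 120.

120


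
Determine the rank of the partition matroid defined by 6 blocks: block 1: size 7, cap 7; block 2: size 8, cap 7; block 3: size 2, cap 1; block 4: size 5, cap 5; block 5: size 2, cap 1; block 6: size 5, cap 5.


Rank of a partition matroid = sum of min(|Si|, ci) for each block.
= min(7,7) + min(8,7) + min(2,1) + min(5,5) + min(2,1) + min(5,5)
= 7 + 7 + 1 + 5 + 1 + 5
= 26.

26


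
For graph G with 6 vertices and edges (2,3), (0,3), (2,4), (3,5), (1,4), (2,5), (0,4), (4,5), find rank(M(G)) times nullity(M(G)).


r(M) = |V| - c = 6 - 1 = 5.
nullity = |E| - r(M) = 8 - 5 = 3.
Product = 5 * 3 = 15.

15


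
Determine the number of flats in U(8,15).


Flats of U(8,15): every subset of size < 8 is a flat, plus E itself.
Count = (15 choose 0) + (15 choose 1) + (15 choose 2) + (15 choose 3) + (15 choose 4) + (15 choose 5) + (15 choose 6) + (15 choose 7) + 1
     = 1 + 15 + 105 + 455 + 1365 + 3003 + 5005 + 6435 + 1
     = 16385.

16385


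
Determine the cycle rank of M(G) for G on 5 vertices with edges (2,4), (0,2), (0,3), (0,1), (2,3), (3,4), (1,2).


Cycle rank (nullity) = |E| - r(M) = |E| - (|V| - c).
|E| = 7, |V| = 5, c = 1.
Nullity = 7 - (5 - 1) = 7 - 4 = 3.

3


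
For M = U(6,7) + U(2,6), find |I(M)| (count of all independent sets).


For a direct sum, |I(M1+M2)| = |I(M1)| * |I(M2)|.
|I(U(6,7))| = sum C(7,k) for k=0..6 = 127.
|I(U(2,6))| = sum C(6,k) for k=0..2 = 22.
Total = 127 * 22 = 2794.

2794


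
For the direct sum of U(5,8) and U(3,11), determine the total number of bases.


Bases of a direct sum M1 + M2: |B| = |B(M1)| * |B(M2)|.
|B(U(5,8))| = C(8,5) = 56.
|B(U(3,11))| = C(11,3) = 165.
Total bases = 56 * 165 = 9240.

9240


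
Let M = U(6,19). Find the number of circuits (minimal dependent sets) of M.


In U(6,19), circuits are the (7)-element subsets.
Any set of 7 elements is dependent, and removing any one element gives
an independent set of size 6, so it is a minimal dependent set.
Number of circuits = C(19,7) = 50388.

50388


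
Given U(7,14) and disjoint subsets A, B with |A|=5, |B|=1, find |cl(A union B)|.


|A union B| = 5 + 1 = 6 (disjoint).
In U(7,14), cl(S) = S if |S| < 7, else cl(S) = E.
Since 6 < 7, cl(A union B) = A union B.
|cl(A union B)| = 6.

6


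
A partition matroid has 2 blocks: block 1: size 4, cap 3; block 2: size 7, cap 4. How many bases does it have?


A basis picks exactly ci elements from block i.
Number of bases = product of C(|Si|, ci).
= C(4,3) * C(7,4)
= 4 * 35
= 140.

140


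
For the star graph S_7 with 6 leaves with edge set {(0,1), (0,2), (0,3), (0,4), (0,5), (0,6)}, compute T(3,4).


A star on 7 vertices is a tree with 6 edges.
T(x,y) = x^(6) for any tree.
T(3,4) = 3^6 = 729.

729


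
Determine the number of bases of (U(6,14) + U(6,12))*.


(M1+M2)* = M1* + M2*.
M1* = U(8,14), bases: C(14,8) = 3003.
M2* = U(6,12), bases: C(12,6) = 924.
|B(M*)| = 3003 * 924 = 2774772.

2774772


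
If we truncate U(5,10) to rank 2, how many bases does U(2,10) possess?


Truncating U(5,10) to rank 2 gives U(2,10).
Bases of U(2,10) are all 2-element subsets of 10 elements.
Number of bases = C(10,2) = 10! / (2! * 8!) = 45.

45


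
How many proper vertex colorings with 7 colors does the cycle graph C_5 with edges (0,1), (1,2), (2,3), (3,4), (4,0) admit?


P(C_5, k) = (k-1)^5 + (-1)^5*(k-1).
P(7) = (6)^5 - 6
= 7776 - 6 = 7770.

7770


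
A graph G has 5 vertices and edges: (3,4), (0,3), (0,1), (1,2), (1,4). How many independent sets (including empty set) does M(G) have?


An independent set in a graphic matroid is an acyclic edge subset.
G has 5 vertices and 5 edges.
Enumerate all 2^5 = 32 subsets, checking for acyclicity.
Total independent sets = 30.

30


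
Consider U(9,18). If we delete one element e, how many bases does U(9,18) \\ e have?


Deleting e from U(9,18) gives U(9,17) since n > r.
Bases of U(9,17) = (17 choose 9) = 24310.

24310


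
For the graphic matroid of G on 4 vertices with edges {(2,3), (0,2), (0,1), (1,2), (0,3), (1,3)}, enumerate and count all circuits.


A circuit in a graphic matroid = edge set of a simple cycle.
G has 4 vertices and 6 edges.
Enumerating all minimal edge subsets forming cycles...
Total circuits found: 7.

7


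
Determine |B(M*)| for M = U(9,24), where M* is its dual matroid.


The dual of U(r,n) is U(n-r, n) = U(15,24).
Bases of U(15,24) are all (15)-element subsets.
|B(M*)| = C(24,15) = 1307504.

1307504


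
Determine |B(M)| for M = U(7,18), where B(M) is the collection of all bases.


Bases of U(7,18) are all 7-element subsets of the 18-element ground set.
Number of bases = C(18,7).
(18 choose 7) = 31824.

31824


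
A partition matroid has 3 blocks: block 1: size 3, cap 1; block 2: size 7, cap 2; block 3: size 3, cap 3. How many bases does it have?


A basis picks exactly ci elements from block i.
Number of bases = product of C(|Si|, ci).
= C(3,1) * C(7,2) * C(3,3)
= 3 * 21 * 1
= 63.

63


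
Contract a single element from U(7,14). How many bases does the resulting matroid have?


Contracting e from U(7,14) gives U(6,13).
Bases of U(6,13) = C(13,6) = 13! / (6! * 7!) = 1716.

1716


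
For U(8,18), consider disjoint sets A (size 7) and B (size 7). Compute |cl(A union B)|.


|A union B| = 7 + 7 = 14 (disjoint).
In U(8,18), cl(S) = S if |S| < 8, else cl(S) = E.
Since 14 >= 8, cl(A union B) = E.
|cl(A union B)| = 18.

18


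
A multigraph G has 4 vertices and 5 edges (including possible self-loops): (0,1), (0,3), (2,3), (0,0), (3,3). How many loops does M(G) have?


In a graphic matroid, a loop is a self-loop edge (u,u) with rank 0.
Examining all 5 edges for self-loops...
Self-loops found: (0,0), (3,3)
Number of loops = 2.

2


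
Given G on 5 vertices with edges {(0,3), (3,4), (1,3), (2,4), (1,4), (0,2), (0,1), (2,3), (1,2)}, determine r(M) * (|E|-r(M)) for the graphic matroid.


r(M) = |V| - c = 5 - 1 = 4.
nullity = |E| - r(M) = 9 - 4 = 5.
Product = 4 * 5 = 20.

20


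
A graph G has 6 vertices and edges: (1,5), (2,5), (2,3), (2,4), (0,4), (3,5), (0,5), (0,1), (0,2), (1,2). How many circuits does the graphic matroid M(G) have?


A circuit in a graphic matroid = edge set of a simple cycle.
G has 6 vertices and 10 edges.
Enumerating all minimal edge subsets forming cycles...
Total circuits found: 19.

19


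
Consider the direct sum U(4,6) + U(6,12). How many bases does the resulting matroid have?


Bases of a direct sum M1 + M2: |B| = |B(M1)| * |B(M2)|.
|B(U(4,6))| = C(6,4) = 15.
|B(U(6,12))| = C(12,6) = 924.
Total bases = 15 * 924 = 13860.

13860


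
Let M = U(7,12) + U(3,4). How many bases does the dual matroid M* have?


(M1+M2)* = M1* + M2*.
M1* = U(5,12), bases: C(12,5) = 792.
M2* = U(1,4), bases: C(4,1) = 4.
|B(M*)| = 792 * 4 = 3168.

3168


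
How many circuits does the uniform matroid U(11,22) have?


In U(11,22), circuits are the (12)-element subsets.
Any set of 12 elements is dependent, and removing any one element gives
an independent set of size 11, so it is a minimal dependent set.
Number of circuits = (22 choose 12) = 646646.

646646


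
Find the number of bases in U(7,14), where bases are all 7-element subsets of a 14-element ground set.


Bases of U(7,14) are all 7-element subsets of the 14-element ground set.
Number of bases = C(14,7).
C(14,7) = 14! / (7! * 7!) = 3432.

3432


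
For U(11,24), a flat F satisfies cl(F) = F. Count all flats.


Flats of U(11,24): every subset of size < 11 is a flat, plus E itself.
Count = (24 choose 0) + (24 choose 1) + (24 choose 2) + (24 choose 3) + (24 choose 4) + (24 choose 5) + (24 choose 6) + (24 choose 7) + (24 choose 8) + (24 choose 9) + (24 choose 10) + 1
     = 1 + 24 + 276 + 2024 + 10626 + 42504 + 134596 + 346104 + 735471 + 1307504 + 1961256 + 1
     = 4540387.

4540387


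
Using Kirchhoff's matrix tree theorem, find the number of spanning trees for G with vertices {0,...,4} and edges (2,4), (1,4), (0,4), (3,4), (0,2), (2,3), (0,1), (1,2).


By Kirchhoff's matrix tree theorem, the number of spanning trees equals
the determinant of any cofactor of the Laplacian matrix L.
G has 5 vertices and 8 edges.
Computing the (4 x 4) cofactor determinant gives 40.

40


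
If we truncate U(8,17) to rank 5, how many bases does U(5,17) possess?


Truncating U(8,17) to rank 5 gives U(5,17).
Bases of U(5,17) are all 5-element subsets of 17 elements.
Number of bases = C(17,5) = 6188.

6188


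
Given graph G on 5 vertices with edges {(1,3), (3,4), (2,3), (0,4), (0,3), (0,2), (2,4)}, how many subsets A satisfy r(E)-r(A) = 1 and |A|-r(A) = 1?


R(x,y) = sum over A in 2^E of x^(r(E)-r(A)) * y^(|A|-r(A)).
G has 5 vertices, 7 edges. r(E) = 4.
Enumerate all 2^7 = 128 subsets.
Count subsets with r(E)-r(A)=1 and |A|-r(A)=1: 19.

19


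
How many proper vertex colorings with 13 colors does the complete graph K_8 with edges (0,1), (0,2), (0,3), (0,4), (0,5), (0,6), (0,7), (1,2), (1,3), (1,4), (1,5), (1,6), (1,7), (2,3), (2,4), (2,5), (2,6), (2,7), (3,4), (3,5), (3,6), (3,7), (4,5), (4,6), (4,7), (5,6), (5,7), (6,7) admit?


P(K_8, k) = k(k-1)(k-2)...(k-7).
P(13) = (13) * (12) * (11) * (10) * (9) * (8) * (7) * (6) = 51891840.

51891840


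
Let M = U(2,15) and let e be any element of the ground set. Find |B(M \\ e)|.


Deleting e from U(2,15) gives U(2,14) since n > r.
Bases of U(2,14) = C(14,2) = (14 * 13) / (1 * 2) = 91.

91


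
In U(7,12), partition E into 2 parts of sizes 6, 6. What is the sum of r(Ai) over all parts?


r(Ai) = min(|Ai|, 7) for each part.
Sum = min(6,7) + min(6,7)
    = 6 + 6
    = 12.

12


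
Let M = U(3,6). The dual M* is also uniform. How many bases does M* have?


The dual of U(r,n) is U(n-r, n) = U(3,6).
Bases of U(3,6) are all (3)-element subsets.
|B(M*)| = C(6,3) = 6! / (3! * 3!) = 20.

20


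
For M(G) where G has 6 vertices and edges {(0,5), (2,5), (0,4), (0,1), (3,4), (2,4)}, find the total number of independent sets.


An independent set in a graphic matroid is an acyclic edge subset.
G has 6 vertices and 6 edges.
Enumerate all 2^6 = 64 subsets, checking for acyclicity.
Total independent sets = 60.

60


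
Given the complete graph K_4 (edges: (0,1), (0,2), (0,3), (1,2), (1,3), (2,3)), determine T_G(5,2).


T(K_4; x,y) = x^3 + 3x^2 + 4xy + 2x + y^3 + 3y^2 + 2y.
Substituting x=5, y=2:
= 125 + 75 + 40 + 10 + 8 + 12 + 4
= 274.

274


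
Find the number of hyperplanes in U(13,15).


Hyperplanes of U(13,15) are flats of rank 12.
In a uniform matroid, these are exactly the (12)-element subsets.
Count = C(15,12) = 455.

455


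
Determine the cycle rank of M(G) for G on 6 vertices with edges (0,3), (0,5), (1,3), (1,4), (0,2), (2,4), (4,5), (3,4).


Cycle rank (nullity) = |E| - r(M) = |E| - (|V| - c).
|E| = 8, |V| = 6, c = 1.
Nullity = 8 - (6 - 1) = 8 - 5 = 3.

3


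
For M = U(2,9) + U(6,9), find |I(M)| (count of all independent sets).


For a direct sum, |I(M1+M2)| = |I(M1)| * |I(M2)|.
|I(U(2,9))| = sum C(9,k) for k=0..2 = 46.
|I(U(6,9))| = sum C(9,k) for k=0..6 = 466.
Total = 46 * 466 = 21436.

21436


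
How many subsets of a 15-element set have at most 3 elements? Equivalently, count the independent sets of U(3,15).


Independent sets of U(3,15) are all subsets of size <= 3.
Count = (15 choose 0) + (15 choose 1) + (15 choose 2) + (15 choose 3)
     = 1 + 15 + 105 + 455
     = 576.

576


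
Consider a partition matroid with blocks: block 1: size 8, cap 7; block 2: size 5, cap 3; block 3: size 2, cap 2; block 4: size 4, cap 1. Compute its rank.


Rank of a partition matroid = sum of min(|Si|, ci) for each block.
= min(8,7) + min(5,3) + min(2,2) + min(4,1)
= 7 + 3 + 2 + 1
= 13.

13


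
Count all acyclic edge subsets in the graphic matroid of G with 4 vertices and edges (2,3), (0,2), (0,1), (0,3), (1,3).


An independent set in a graphic matroid is an acyclic edge subset.
G has 4 vertices and 5 edges.
Enumerate all 2^5 = 32 subsets, checking for acyclicity.
Total independent sets = 24.

24


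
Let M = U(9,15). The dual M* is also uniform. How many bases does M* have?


The dual of U(r,n) is U(n-r, n) = U(6,15).
Bases of U(6,15) are all (6)-element subsets.
|B(M*)| = (15 choose 6) = 5005.

5005


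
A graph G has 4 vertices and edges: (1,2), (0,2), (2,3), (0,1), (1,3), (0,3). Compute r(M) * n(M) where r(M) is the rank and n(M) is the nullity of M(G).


r(M) = |V| - c = 4 - 1 = 3.
nullity = |E| - r(M) = 6 - 3 = 3.
Product = 3 * 3 = 9.

9


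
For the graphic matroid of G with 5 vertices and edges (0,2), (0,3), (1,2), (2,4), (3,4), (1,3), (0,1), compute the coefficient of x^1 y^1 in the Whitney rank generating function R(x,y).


R(x,y) = sum over A in 2^E of x^(r(E)-r(A)) * y^(|A|-r(A)).
G has 5 vertices, 7 edges. r(E) = 4.
Enumerate all 2^7 = 128 subsets.
Count subsets with r(E)-r(A)=1 and |A|-r(A)=1: 11.

11


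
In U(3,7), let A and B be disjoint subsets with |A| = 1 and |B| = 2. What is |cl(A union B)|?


|A union B| = 1 + 2 = 3 (disjoint).
In U(3,7), cl(S) = S if |S| < 3, else cl(S) = E.
Since 3 >= 3, cl(A union B) = E.
|cl(A union B)| = 7.

7


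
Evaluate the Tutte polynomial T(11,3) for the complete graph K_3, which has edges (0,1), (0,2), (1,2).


T(K_3; x,y) = x^2 + x + y.
T(11,3) = 121 + 11 + 3 = 135.

135


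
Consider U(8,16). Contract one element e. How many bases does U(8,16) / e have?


Contracting e from U(8,16) gives U(7,15).
Bases of U(7,15) = (15 choose 7) = 6435.

6435


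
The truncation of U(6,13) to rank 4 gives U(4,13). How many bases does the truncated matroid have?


Truncating U(6,13) to rank 4 gives U(4,13).
Bases of U(4,13) are all 4-element subsets of 13 elements.
Number of bases = (13 choose 4) = 715.

715


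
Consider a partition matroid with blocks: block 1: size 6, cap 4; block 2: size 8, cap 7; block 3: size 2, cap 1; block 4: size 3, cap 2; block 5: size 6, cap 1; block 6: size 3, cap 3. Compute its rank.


Rank of a partition matroid = sum of min(|Si|, ci) for each block.
= min(6,4) + min(8,7) + min(2,1) + min(3,2) + min(6,1) + min(3,3)
= 4 + 7 + 1 + 2 + 1 + 3
= 18.

18


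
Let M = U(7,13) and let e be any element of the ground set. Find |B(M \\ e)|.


Deleting e from U(7,13) gives U(7,12) since n > r.
Bases of U(7,12) = C(12,7) = 12! / (7! * 5!) = 792.

792


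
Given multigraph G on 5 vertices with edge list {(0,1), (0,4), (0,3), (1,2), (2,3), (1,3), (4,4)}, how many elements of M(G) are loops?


In a graphic matroid, a loop is a self-loop edge (u,u) with rank 0.
Examining all 7 edges for self-loops...
Self-loops found: (4,4)
Number of loops = 1.

1


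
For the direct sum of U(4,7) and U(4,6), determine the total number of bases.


Bases of a direct sum M1 + M2: |B| = |B(M1)| * |B(M2)|.
|B(U(4,7))| = C(7,4) = 35.
|B(U(4,6))| = C(6,4) = 15.
Total bases = 35 * 15 = 525.

525
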